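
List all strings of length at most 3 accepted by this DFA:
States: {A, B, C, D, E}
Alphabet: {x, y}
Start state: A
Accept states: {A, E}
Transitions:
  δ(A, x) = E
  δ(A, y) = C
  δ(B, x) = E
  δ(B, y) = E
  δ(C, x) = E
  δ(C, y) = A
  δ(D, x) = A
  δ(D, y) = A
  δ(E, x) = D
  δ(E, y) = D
ε, x, yx, yy, xxx, xxy, xyx, xyy, yyx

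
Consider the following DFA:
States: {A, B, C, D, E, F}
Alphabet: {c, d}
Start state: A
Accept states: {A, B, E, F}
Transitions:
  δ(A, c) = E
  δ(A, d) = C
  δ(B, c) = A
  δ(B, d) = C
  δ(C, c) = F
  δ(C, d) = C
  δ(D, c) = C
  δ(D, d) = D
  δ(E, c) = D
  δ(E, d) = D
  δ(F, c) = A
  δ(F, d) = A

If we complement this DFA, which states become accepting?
Complement accept states = All states \ Original accept states
= {A, B, C, D, E, F} \ {A, B, E, F}
{C, D}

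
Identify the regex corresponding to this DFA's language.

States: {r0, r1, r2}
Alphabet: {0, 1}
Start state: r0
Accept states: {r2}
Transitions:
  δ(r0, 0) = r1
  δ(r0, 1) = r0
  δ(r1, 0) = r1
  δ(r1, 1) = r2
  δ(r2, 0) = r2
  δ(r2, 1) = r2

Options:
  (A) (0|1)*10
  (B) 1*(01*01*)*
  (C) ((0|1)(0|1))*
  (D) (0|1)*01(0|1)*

Check each option against the DFA on short strings; one disagreement eliminates an option:
  (A) (0|1)*10: on '01' the DFA goes r0 → r1 → r2 and accepts (r2 ∈ Accept), but the regex does not match it → eliminate
  (B) 1*(01*01*)*: on ε the DFA stays in r0 and rejects (r0 ∉ Accept), but the regex matches it → eliminate
  (C) ((0|1)(0|1))*: on ε the DFA stays in r0 and rejects (r0 ∉ Accept), but the regex matches it → eliminate
  (D) (0|1)*01(0|1)*: agrees with the DFA on every string of length ≤ 6
Only (D) is consistent with the DFA.
(D) (0|1)*01(0|1)*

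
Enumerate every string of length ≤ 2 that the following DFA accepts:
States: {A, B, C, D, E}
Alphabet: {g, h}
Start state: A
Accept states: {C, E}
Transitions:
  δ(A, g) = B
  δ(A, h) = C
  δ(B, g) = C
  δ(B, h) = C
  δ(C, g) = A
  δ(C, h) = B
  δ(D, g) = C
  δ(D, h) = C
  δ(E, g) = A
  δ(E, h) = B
h, gg, gh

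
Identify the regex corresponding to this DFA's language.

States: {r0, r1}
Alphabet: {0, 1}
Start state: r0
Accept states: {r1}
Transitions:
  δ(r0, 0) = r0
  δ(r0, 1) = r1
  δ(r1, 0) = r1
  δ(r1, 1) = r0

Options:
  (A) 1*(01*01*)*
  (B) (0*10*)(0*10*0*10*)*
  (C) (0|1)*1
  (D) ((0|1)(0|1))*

Check each option against the DFA on short strings; one disagreement eliminates an option:
  (A) 1*(01*01*)*: on ε the DFA stays in r0 and rejects (r0 ∉ Accept), but the regex matches it → eliminate
  (B) (0*10*)(0*10*0*10*)*: agrees with the DFA on every string of length ≤ 6
  (C) (0|1)*1: on '10' the DFA goes r0 → r1 → r1 and accepts (r1 ∈ Accept), but the regex does not match it → eliminate
  (D) ((0|1)(0|1))*: on ε the DFA stays in r0 and rejects (r0 ∉ Accept), but the regex matches it → eliminate
Only (B) is consistent with the DFA.
(B) (0*10*)(0*10*0*10*)*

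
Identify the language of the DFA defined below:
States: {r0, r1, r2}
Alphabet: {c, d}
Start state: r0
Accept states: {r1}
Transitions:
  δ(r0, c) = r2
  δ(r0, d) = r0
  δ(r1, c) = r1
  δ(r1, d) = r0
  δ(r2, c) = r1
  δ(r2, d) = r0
Testing a few strings:
  'cdcc' → accept
  'c' → reject
  'cc' → accept
  'ddc' → reject
State roles: r0=last symbol not c; r1=two trailing c's; r2=one trailing c
All strings over {c,d} ending with cc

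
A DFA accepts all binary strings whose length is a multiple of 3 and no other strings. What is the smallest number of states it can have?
By Myhill–Nerode, count the distinguishable equivalence classes: three classes — length mod 3.
3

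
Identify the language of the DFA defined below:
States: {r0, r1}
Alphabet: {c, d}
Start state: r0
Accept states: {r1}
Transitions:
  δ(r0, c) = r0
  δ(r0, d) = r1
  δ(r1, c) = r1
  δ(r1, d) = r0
Testing a few strings:
  'cd' → accept
  'ddd' → accept
  'ddc' → reject
  'c' → reject
State roles: r0=even number of d's so far; r1=odd number of d's so far
All strings over {c,d} with an odd number of d's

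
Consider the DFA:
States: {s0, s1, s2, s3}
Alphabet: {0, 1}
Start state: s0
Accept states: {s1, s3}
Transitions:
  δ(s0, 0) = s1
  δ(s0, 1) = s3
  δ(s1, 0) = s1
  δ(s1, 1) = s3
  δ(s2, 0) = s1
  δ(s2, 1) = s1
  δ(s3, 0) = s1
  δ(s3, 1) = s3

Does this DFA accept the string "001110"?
Processing string "001110":
  s0 --0--> s1
  s1 --0--> s1
  s1 --1--> s3
  s3 --1--> s3
  s3 --1--> s3
  s3 --0--> s1
Final state: s1
Accept states: {s1, s3}
Yes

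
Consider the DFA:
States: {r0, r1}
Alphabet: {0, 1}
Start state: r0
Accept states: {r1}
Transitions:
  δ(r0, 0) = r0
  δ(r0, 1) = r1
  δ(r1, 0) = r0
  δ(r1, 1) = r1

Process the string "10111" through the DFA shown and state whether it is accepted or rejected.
Processing string "10111":
  r0 --1--> r1
  r1 --0--> r0
  r0 --1--> r1
  r1 --1--> r1
  r1 --1--> r1
Final state: r1
Accept states: {r1}
Yes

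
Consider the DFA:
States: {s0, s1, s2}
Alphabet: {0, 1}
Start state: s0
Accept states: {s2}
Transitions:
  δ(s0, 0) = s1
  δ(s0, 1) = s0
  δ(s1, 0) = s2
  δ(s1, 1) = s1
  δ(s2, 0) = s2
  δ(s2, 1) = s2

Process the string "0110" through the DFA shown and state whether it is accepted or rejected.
Processing string "0110":
  s0 --0--> s1
  s1 --1--> s1
  s1 --1--> s1
  s1 --0--> s2
Final state: s2
Accept states: {s2}
Yes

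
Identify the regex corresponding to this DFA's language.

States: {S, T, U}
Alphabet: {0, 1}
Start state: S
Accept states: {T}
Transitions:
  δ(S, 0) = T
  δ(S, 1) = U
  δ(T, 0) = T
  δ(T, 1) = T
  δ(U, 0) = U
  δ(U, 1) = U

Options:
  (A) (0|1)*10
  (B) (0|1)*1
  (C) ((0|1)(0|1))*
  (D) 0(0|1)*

Check each option against the DFA on short strings; one disagreement eliminates an option:
  (A) (0|1)*10: on '0' the DFA goes S → T and accepts (T ∈ Accept), but the regex does not match it → eliminate
  (B) (0|1)*1: on '0' the DFA goes S → T and accepts (T ∈ Accept), but the regex does not match it → eliminate
  (C) ((0|1)(0|1))*: on ε the DFA stays in S and rejects (S ∉ Accept), but the regex matches it → eliminate
  (D) 0(0|1)*: agrees with the DFA on every string of length ≤ 6
Only (D) is consistent with the DFA.
(D) 0(0|1)*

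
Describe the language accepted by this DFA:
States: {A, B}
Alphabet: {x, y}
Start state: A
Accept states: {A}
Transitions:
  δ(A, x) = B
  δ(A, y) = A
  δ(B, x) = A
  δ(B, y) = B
Testing a few strings:
  'y' → accept
  'xxx' → reject
  'yyy' → accept
  'x' → reject
State roles: A=even number of x's so far; B=odd number of x's so far
All strings over {x,y} with an even number of x's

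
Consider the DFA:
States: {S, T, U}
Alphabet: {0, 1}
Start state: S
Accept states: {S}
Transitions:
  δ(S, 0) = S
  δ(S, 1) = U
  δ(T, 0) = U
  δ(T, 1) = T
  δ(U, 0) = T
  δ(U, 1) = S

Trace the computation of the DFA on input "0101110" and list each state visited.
read '0': S → S
  read '1': S → U
  read '0': U → T
  read '1': T → T
  read '1': T → T
  read '1': T → T
  read '0': T → U
S -> S -> U -> T -> T -> T -> T -> U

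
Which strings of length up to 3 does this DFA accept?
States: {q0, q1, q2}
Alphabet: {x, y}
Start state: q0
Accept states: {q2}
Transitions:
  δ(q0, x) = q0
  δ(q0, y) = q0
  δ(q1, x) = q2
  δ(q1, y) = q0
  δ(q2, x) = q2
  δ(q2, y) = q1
None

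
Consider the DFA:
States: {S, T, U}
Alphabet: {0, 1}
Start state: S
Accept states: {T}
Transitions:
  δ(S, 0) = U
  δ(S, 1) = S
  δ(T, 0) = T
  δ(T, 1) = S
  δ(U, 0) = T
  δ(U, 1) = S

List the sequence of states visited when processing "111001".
read '1': S → S
  read '1': S → S
  read '1': S → S
  read '0': S → U
  read '0': U → T
  read '1': T → S
S -> S -> S -> S -> U -> T -> S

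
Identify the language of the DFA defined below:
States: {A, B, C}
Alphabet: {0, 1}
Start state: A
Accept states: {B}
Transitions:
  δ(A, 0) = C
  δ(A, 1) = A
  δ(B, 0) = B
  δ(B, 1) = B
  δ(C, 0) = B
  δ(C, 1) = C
Testing a few strings:
  '11' → reject
  '0' → reject
  '01' → reject
  '101' → reject
State roles: A=zero 0's seen; B=≥ two 0's seen; C=one 0 seen
All binary strings containing at least two 0's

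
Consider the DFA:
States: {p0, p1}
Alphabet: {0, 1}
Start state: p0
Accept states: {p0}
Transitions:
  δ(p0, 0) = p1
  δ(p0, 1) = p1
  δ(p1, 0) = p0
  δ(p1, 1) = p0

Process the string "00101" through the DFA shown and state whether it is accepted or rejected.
Processing string "00101":
  p0 --0--> p1
  p1 --0--> p0
  p0 --1--> p1
  p1 --0--> p0
  p0 --1--> p1
Final state: p1
Accept states: {p0}
No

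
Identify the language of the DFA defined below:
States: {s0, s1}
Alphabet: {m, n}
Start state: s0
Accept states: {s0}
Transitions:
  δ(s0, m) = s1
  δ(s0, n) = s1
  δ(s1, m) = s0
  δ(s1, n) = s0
Testing a few strings:
  'm' → reject
  'mnm' → reject
  'mm' → accept
  'n' → reject
State roles: s0=even length so far; s1=odd length so far
All strings over {m,n} of even length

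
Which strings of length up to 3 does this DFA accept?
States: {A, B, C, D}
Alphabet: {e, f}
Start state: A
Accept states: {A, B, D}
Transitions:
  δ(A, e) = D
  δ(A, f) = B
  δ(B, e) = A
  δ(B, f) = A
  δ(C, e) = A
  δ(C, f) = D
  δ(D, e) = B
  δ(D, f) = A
ε, e, f, ee, ef, fe, ff, eee, eef, efe, eff, fee, fef, ffe, fff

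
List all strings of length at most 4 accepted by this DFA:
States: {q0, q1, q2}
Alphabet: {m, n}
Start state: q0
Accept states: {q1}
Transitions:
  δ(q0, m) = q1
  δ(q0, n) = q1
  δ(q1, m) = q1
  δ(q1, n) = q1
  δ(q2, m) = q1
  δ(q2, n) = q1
m, n, mm, mn, nm, nn, mmm, mmn, mnm, mnn, nmm, nmn, nnm, nnn, mmmm, mmmn, mmnm, mmnn, mnmm, mnmn, mnnm, mnnn, nmmm, nmmn, nmnm, nmnn, nnmm, nnmn, nnnm, nnnn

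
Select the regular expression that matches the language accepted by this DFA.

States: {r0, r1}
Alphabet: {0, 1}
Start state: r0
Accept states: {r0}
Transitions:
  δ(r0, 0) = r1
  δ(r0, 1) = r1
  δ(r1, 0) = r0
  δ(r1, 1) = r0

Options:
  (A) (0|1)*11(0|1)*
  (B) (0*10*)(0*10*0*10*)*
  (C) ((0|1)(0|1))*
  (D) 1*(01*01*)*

Check each option against the DFA on short strings; one disagreement eliminates an option:
  (A) (0|1)*11(0|1)*: on ε the DFA stays in r0 and accepts (r0 ∈ Accept), but the regex does not match it → eliminate
  (B) (0*10*)(0*10*0*10*)*: on ε the DFA stays in r0 and accepts (r0 ∈ Accept), but the regex does not match it → eliminate
  (C) ((0|1)(0|1))*: agrees with the DFA on every string of length ≤ 6
  (D) 1*(01*01*)*: on '1' the DFA goes r0 → r1 and rejects (r1 ∉ Accept), but the regex matches it → eliminate
Only (C) is consistent with the DFA.
(C) ((0|1)(0|1))*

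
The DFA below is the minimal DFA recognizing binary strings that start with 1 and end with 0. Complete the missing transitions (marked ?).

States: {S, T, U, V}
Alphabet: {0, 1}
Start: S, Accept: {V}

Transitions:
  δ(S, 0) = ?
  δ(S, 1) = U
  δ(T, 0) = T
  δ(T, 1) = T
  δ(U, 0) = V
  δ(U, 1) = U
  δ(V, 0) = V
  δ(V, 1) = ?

From the language and accept set, identify what each state tracks — S: no input read; T: started with 0 (dead); U: started with 1, last symbol 1; V: started with 1, last symbol 0.
Each missing δ(q, a) is the state matching the new tracked value after reading a.
δ(S, 0) = T; δ(V, 1) = U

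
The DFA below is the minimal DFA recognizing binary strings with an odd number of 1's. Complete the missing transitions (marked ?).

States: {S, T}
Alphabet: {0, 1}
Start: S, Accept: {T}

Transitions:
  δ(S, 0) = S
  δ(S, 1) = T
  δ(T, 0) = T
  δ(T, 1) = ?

From the language and accept set, identify what each state tracks — S: even number of 1's so far; T: odd number of 1's so far.
Each missing δ(q, a) is the state matching the new tracked value after reading a.
δ(T, 1) = S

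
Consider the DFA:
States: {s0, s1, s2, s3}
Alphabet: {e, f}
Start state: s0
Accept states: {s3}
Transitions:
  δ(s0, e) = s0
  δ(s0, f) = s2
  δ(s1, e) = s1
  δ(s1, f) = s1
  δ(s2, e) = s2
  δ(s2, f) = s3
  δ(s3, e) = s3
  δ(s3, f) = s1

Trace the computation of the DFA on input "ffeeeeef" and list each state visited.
read 'f': s0 → s2
  read 'f': s2 → s3
  read 'e': s3 → s3
  read 'e': s3 → s3
  read 'e': s3 → s3
  read 'e': s3 → s3
  read 'e': s3 → s3
  read 'f': s3 → s1
s0 -> s2 -> s3 -> s3 -> s3 -> s3 -> s3 -> s3 -> s1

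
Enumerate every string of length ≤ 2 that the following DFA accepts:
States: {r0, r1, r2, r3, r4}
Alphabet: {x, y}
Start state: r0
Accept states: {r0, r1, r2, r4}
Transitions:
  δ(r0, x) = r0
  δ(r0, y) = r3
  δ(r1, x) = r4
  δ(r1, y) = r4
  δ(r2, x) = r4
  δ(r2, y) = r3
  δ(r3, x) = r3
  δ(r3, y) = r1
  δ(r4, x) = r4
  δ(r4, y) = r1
ε, x, xx, yy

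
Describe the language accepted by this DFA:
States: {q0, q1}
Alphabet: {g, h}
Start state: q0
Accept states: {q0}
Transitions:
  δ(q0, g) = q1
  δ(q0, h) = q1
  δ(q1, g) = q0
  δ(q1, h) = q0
Testing a few strings:
  'ggh' → reject
  'hgg' → reject
  'hhg' → reject
  'g' → reject
State roles: q0=even length so far; q1=odd length so far
All strings over {g,h} of even length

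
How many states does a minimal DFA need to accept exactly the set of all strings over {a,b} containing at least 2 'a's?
By Myhill–Nerode, count the distinguishable equivalence classes: 3 classes — having seen 0, 1, or ≥2 copies of 'a'; any two classes i < j (j ≤ 2) are distinguished by the string a^(2−j), which takes class j to 2 copies (accepted) but leaves class i below 2 (rejected).
3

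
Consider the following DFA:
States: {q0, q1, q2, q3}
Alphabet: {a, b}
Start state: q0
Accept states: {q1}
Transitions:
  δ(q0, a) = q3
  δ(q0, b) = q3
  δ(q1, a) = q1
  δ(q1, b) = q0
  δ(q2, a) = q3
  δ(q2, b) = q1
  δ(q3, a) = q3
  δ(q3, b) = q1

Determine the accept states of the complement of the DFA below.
Complement accept states = All states \ Original accept states
= {q0, q1, q2, q3} \ {q1}
{q0, q2, q3}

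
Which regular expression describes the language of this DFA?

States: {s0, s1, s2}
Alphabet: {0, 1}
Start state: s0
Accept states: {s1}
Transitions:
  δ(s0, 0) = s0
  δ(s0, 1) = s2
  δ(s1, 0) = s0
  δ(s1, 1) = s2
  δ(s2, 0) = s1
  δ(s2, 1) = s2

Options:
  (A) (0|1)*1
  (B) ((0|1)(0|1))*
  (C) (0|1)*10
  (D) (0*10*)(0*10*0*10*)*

Check each option against the DFA on short strings; one disagreement eliminates an option:
  (A) (0|1)*1: on '1' the DFA goes s0 → s2 and rejects (s2 ∉ Accept), but the regex matches it → eliminate
  (B) ((0|1)(0|1))*: on ε the DFA stays in s0 and rejects (s0 ∉ Accept), but the regex matches it → eliminate
  (C) (0|1)*10: agrees with the DFA on every string of length ≤ 6
  (D) (0*10*)(0*10*0*10*)*: on '1' the DFA goes s0 → s2 and rejects (s2 ∉ Accept), but the regex matches it → eliminate
Only (C) is consistent with the DFA.
(C) (0|1)*10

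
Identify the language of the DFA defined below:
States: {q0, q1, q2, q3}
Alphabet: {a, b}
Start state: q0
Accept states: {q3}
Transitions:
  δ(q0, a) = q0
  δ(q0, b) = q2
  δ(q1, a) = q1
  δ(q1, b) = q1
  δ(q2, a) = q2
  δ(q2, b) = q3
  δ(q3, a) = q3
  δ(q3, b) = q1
Testing a few strings:
  'aa' → reject
  'a' → reject
  'abb' → accept
  'aaa' → reject
State roles: q0=zero b's; q1=≥ three b's (dead); q2=one b; q3=two b's
All strings over {a,b} containing exactly two b's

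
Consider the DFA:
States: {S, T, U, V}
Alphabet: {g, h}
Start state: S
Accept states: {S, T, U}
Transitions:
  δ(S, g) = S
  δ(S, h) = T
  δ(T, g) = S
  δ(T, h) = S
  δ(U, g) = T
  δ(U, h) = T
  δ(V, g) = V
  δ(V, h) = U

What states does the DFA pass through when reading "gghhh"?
read 'g': S → S
  read 'g': S → S
  read 'h': S → T
  read 'h': T → S
  read 'h': S → T
S -> S -> S -> T -> S -> T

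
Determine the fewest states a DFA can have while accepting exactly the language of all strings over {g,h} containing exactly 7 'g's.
By Myhill–Nerode, count the distinguishable equivalence classes: 9 classes — having seen 0, 1, …, 7, or >7 copies of 'g'; the count-7 class is the only accepting one and >7 is dead.
9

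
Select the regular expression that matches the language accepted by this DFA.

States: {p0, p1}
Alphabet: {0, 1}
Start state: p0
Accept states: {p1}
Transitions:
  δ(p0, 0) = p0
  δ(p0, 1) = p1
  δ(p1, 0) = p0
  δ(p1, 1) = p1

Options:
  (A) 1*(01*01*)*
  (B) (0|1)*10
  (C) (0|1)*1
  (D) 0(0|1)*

Check each option against the DFA on short strings; one disagreement eliminates an option:
  (A) 1*(01*01*)*: on ε the DFA stays in p0 and rejects (p0 ∉ Accept), but the regex matches it → eliminate
  (B) (0|1)*10: on '1' the DFA goes p0 → p1 and accepts (p1 ∈ Accept), but the regex does not match it → eliminate
  (C) (0|1)*1: agrees with the DFA on every string of length ≤ 6
  (D) 0(0|1)*: on '0' the DFA goes p0 → p0 and rejects (p0 ∉ Accept), but the regex matches it → eliminate
Only (C) is consistent with the DFA.
(C) (0|1)*1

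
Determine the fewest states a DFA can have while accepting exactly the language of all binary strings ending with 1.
By Myhill–Nerode, count the distinguishable equivalence classes: two classes — last symbol is 1 vs. not.
2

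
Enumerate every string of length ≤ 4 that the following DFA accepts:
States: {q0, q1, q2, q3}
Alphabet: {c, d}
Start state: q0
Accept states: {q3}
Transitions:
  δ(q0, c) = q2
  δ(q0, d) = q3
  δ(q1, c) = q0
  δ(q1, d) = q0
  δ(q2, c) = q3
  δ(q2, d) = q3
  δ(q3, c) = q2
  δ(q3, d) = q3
d, cc, cd, dd, ccd, cdd, dcc, dcd, ddd, cccc, cccd, ccdd, cdcc, cdcd, cddd, dccd, dcdd, ddcc, ddcd, dddd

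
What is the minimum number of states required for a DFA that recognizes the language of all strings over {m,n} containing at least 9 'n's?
By Myhill–Nerode, count the distinguishable equivalence classes: 10 classes — having seen 0, 1, …, 8, or ≥9 copies of 'n'; any two classes i < j (j ≤ 9) are distinguished by the string n^(9−j), which takes class j to 9 copies (accepted) but leaves class i below 9 (rejected).
10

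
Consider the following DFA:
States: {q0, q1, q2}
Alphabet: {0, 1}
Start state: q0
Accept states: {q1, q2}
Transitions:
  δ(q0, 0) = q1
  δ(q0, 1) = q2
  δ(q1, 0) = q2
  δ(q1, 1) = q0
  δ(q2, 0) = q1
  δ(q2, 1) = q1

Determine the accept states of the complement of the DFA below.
Complement accept states = All states \ Original accept states
= {q0, q1, q2} \ {q1, q2}
{q0}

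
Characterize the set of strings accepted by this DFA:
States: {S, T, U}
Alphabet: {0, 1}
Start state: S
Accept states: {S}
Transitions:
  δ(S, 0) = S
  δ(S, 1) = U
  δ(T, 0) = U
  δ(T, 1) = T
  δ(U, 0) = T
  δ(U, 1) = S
Testing a few strings:
  '0' → accept
  '0101' → reject
  '100' → reject
  '001' → reject
State roles: S=value ≡ 0 (mod 3); T=value ≡ 2 (mod 3); U=value ≡ 1 (mod 3)
All binary strings representing a multiple of 3 (read in base 2; leading zeros allowed and ε counts as 0)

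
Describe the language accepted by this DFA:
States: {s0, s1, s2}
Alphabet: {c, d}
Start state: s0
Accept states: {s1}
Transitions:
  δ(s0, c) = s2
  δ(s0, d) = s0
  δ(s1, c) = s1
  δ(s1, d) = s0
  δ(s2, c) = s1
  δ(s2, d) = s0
Testing a few strings:
  'ddc' → reject
  'cc' → accept
  'cddd' → reject
  'ccd' → reject
State roles: s0=last symbol not c; s1=two trailing c's; s2=one trailing c
All strings over {c,d} ending with cc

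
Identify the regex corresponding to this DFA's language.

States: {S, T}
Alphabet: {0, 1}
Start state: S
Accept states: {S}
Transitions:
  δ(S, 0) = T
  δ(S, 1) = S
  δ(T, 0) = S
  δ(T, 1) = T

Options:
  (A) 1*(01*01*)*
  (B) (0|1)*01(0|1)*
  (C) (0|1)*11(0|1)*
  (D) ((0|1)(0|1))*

Check each option against the DFA on short strings; one disagreement eliminates an option:
  (A) 1*(01*01*)*: agrees with the DFA on every string of length ≤ 6
  (B) (0|1)*01(0|1)*: on ε the DFA stays in S and accepts (S ∈ Accept), but the regex does not match it → eliminate
  (C) (0|1)*11(0|1)*: on ε the DFA stays in S and accepts (S ∈ Accept), but the regex does not match it → eliminate
  (D) ((0|1)(0|1))*: on '1' the DFA goes S → S and accepts (S ∈ Accept), but the regex does not match it → eliminate
Only (A) is consistent with the DFA.
(A) 1*(01*01*)*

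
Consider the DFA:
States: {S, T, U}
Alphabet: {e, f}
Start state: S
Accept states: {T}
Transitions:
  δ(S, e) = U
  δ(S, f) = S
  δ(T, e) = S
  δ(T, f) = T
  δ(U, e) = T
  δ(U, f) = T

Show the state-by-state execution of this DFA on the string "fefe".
read 'f': S → S
  read 'e': S → U
  read 'f': U → T
  read 'e': T → S
S -> S -> U -> T -> S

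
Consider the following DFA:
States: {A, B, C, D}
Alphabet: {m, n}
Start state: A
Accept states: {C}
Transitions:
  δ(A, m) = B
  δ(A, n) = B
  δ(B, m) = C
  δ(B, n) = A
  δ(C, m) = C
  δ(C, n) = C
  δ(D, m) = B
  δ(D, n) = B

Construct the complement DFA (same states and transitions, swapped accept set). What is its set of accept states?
Complement accept states = All states \ Original accept states
= {A, B, C, D} \ {C}
{A, B, D}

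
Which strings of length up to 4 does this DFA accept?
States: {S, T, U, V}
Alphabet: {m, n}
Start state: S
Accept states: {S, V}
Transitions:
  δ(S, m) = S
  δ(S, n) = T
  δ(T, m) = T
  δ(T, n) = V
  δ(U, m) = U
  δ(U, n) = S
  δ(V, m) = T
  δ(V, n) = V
ε, m, mm, nn, mmm, mnn, nmn, nnn, mmmm, mmnn, mnmn, mnnn, nmmn, nmnn, nnmn, nnnn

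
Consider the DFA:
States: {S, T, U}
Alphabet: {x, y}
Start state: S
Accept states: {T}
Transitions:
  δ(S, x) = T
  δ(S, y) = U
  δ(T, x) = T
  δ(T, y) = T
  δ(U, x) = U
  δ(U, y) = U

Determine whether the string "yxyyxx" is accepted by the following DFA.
Processing string "yxyyxx":
  S --y--> U
  U --x--> U
  U --y--> U
  U --y--> U
  U --x--> U
  U --x--> U
Final state: U
Accept states: {T}
No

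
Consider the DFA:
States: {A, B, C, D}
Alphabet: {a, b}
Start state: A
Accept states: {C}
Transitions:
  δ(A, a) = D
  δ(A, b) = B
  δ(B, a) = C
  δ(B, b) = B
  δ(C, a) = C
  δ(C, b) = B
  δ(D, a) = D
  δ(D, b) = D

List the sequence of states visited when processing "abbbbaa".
read 'a': A → D
  read 'b': D → D
  read 'b': D → D
  read 'b': D → D
  read 'b': D → D
  read 'a': D → D
  read 'a': D → D
A -> D -> D -> D -> D -> D -> D -> D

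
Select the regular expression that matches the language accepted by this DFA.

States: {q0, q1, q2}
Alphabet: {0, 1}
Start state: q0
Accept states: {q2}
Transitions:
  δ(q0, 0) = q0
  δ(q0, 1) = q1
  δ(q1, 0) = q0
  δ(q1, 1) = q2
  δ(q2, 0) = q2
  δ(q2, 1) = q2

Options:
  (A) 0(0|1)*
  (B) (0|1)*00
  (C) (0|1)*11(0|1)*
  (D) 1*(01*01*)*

Check each option against the DFA on short strings; one disagreement eliminates an option:
  (A) 0(0|1)*: on '0' the DFA goes q0 → q0 and rejects (q0 ∉ Accept), but the regex matches it → eliminate
  (B) (0|1)*00: on '00' the DFA goes q0 → q0 → q0 and rejects (q0 ∉ Accept), but the regex matches it → eliminate
  (C) (0|1)*11(0|1)*: agrees with the DFA on every string of length ≤ 6
  (D) 1*(01*01*)*: on ε the DFA stays in q0 and rejects (q0 ∉ Accept), but the regex matches it → eliminate
Only (C) is consistent with the DFA.
(C) (0|1)*11(0|1)*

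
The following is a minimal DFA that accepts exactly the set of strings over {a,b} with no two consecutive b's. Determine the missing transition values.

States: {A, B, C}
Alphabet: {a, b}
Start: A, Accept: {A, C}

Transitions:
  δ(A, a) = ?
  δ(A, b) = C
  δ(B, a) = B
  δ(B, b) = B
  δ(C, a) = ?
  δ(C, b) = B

From the language and accept set, identify what each state tracks — A: last symbol not b (ok); B: saw bb (dead); C: last symbol b (ok).
Each missing δ(q, a) is the state matching the new tracked value after reading a.
δ(A, a) = A; δ(C, a) = A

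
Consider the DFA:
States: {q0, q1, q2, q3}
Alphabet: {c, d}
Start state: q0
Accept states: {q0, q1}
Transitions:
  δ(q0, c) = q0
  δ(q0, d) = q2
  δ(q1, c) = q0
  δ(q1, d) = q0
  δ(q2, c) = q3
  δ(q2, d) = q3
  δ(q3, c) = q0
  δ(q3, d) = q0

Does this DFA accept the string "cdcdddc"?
Processing string "cdcdddc":
  q0 --c--> q0
  q0 --d--> q2
  q2 --c--> q3
  q3 --d--> q0
  q0 --d--> q2
  q2 --d--> q3
  q3 --c--> q0
Final state: q0
Accept states: {q0, q1}
Yes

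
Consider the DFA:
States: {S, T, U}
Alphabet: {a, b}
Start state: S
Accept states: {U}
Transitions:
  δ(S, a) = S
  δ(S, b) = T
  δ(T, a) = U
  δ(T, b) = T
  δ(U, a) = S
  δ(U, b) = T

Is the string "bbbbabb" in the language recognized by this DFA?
Processing string "bbbbabb":
  S --b--> T
  T --b--> T
  T --b--> T
  T --b--> T
  T --a--> U
  U --b--> T
  T --b--> T
Final state: T
Accept states: {U}
No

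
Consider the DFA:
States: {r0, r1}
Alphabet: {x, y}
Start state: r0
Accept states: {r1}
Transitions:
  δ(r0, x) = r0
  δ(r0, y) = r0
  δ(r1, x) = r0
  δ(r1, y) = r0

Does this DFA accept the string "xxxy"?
Processing string "xxxy":
  r0 --x--> r0
  r0 --x--> r0
  r0 --x--> r0
  r0 --y--> r0
Final state: r0
Accept states: {r1}
No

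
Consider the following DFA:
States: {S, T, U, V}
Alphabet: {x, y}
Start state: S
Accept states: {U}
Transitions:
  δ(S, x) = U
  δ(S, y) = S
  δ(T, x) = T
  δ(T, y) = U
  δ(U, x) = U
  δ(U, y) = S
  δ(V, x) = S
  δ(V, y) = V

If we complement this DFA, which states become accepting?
Complement accept states = All states \ Original accept states
= {S, T, U, V} \ {U}
{S, T, V}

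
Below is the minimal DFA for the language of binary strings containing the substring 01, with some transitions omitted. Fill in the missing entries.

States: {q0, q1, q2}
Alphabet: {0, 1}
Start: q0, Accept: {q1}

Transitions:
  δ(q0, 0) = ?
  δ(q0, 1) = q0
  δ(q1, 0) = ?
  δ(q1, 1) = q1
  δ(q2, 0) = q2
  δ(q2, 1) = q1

From the language and accept set, identify what each state tracks — q0: no 0 seen yet; q1: substring 01 seen; q2: seen a 0, waiting for 1.
Each missing δ(q, a) is the state matching the new tracked value after reading a.
δ(q0, 0) = q2; δ(q1, 0) = q1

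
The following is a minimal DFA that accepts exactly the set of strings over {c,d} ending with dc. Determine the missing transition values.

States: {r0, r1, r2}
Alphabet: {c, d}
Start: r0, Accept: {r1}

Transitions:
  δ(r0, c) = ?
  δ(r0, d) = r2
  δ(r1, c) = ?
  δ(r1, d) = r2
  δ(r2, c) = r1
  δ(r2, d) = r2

From the language and accept set, identify what each state tracks — r0: no suffix match; r1: suffix is dc; r2: one trailing d.
Each missing δ(q, a) is the state matching the new tracked value after reading a.
δ(r0, c) = r0; δ(r1, c) = r0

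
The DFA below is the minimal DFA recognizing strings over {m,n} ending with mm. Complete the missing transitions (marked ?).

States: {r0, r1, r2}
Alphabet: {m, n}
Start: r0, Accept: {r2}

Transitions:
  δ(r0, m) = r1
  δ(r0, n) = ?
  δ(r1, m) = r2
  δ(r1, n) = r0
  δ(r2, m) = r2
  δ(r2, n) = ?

From the language and accept set, identify what each state tracks — r0: last symbol not m; r1: one trailing m; r2: two trailing m's.
Each missing δ(q, a) is the state matching the new tracked value after reading a.
δ(r0, n) = r0; δ(r2, n) = r0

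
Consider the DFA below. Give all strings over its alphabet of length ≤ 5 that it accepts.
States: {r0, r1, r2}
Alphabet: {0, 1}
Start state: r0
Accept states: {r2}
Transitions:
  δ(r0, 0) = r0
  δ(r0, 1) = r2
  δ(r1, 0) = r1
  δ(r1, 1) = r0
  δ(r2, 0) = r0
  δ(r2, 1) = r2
1, 01, 11, 001, 011, 101, 111, 0001, 0011, 0101, 0111, 1001, 1011, 1101, 1111, 00001, 00011, 00101, 00111, 01001, 01011, 01101, 01111, 10001, 10011, 10101, 10111, 11001, 11011, 11101, 11111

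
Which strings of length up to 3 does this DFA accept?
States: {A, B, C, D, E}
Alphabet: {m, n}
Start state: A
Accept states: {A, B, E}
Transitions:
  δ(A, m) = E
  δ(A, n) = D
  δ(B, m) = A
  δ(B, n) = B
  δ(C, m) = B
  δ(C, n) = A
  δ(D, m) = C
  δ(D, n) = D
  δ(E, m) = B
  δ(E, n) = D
ε, m, mm, mmm, mmn, nmm, nmn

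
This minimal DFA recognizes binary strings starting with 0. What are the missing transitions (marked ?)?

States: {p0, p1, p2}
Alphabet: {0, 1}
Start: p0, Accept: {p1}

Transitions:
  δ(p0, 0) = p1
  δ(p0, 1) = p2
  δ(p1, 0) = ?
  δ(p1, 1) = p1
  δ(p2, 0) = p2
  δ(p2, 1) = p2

From the language and accept set, identify what each state tracks — p0: no input read; p1: started with 0; p2: started with 1 (dead).
Each missing δ(q, a) is the state matching the new tracked value after reading a.
δ(p1, 0) = p1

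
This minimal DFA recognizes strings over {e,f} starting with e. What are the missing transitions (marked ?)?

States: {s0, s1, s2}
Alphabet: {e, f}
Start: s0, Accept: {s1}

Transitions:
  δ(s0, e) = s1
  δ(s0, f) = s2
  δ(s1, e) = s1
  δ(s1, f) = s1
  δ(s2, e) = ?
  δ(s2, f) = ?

From the language and accept set, identify what each state tracks — s0: no input read; s1: started with e; s2: started with f (dead).
Each missing δ(q, a) is the state matching the new tracked value after reading a.
δ(s2, e) = s2; δ(s2, f) = s2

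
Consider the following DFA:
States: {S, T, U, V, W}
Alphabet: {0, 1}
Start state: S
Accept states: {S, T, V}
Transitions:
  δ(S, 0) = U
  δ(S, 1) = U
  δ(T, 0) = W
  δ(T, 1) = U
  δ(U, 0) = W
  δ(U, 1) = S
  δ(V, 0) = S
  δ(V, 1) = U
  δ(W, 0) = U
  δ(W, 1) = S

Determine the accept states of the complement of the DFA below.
Complement accept states = All states \ Original accept states
= {S, T, U, V, W} \ {S, T, V}
{U, W}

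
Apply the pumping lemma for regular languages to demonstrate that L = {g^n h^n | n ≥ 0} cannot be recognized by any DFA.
Assume L is regular with pumping length p. Idea: pumping the g-block changes the count balance.
Choose s = g^p h^p (length 2p ≥ p). By the pumping lemma, s = xyz with |xy| ≤ p, |y| > 0. So y = g^k for some k > 0 (since xy is entirely within the g's). Pumping gives xy²z = g^(p+k) h^p, which is not in L since p+k ≠ p.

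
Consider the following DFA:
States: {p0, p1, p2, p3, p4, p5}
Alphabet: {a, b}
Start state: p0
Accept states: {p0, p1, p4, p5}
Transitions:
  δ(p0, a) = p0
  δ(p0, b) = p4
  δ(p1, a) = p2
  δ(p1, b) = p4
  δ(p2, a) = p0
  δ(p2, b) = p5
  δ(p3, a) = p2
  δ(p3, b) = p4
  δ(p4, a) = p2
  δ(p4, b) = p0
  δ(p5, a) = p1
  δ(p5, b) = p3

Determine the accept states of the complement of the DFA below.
Complement accept states = All states \ Original accept states
= {p0, p1, p2, p3, p4, p5} \ {p0, p1, p4, p5}
{p2, p3}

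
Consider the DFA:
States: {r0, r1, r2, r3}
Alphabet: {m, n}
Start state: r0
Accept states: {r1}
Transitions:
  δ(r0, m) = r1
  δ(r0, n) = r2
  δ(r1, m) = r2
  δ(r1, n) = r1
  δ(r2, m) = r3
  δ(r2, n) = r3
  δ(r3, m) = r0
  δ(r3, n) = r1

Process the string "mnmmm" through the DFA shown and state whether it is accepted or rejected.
Processing string "mnmmm":
  r0 --m--> r1
  r1 --n--> r1
  r1 --m--> r2
  r2 --m--> r3
  r3 --m--> r0
Final state: r0
Accept states: {r1}
No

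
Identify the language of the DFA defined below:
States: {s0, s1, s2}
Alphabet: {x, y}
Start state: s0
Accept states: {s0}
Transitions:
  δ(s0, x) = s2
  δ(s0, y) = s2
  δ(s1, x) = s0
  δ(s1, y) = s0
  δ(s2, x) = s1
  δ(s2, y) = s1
Testing a few strings:
  'yyxx' → reject
  'y' → reject
  'yxxy' → reject
  'x' → reject
State roles: s0=length ≡ 0 (mod 3); s1=length ≡ 2 (mod 3); s2=length ≡ 1 (mod 3)
All strings over {x,y} whose length is a multiple of 3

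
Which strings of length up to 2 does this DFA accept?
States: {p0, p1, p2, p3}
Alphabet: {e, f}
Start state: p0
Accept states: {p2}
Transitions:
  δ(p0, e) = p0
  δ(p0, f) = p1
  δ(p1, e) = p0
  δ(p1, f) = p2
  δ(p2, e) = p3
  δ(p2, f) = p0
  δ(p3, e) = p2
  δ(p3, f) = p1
ff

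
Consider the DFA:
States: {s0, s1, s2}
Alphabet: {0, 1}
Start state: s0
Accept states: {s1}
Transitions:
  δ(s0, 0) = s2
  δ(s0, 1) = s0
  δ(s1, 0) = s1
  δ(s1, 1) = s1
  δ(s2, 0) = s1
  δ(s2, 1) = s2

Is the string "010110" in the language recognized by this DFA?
Processing string "010110":
  s0 --0--> s2
  s2 --1--> s2
  s2 --0--> s1
  s1 --1--> s1
  s1 --1--> s1
  s1 --0--> s1
Final state: s1
Accept states: {s1}
Yes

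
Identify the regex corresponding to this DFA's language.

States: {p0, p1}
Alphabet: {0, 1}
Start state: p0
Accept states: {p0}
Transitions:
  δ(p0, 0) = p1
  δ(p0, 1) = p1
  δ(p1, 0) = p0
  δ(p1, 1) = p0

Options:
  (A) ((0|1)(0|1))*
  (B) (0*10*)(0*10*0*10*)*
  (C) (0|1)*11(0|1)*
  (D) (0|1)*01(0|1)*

Check each option against the DFA on short strings; one disagreement eliminates an option:
  (A) ((0|1)(0|1))*: agrees with the DFA on every string of length ≤ 6
  (B) (0*10*)(0*10*0*10*)*: on ε the DFA stays in p0 and accepts (p0 ∈ Accept), but the regex does not match it → eliminate
  (C) (0|1)*11(0|1)*: on ε the DFA stays in p0 and accepts (p0 ∈ Accept), but the regex does not match it → eliminate
  (D) (0|1)*01(0|1)*: on ε the DFA stays in p0 and accepts (p0 ∈ Accept), but the regex does not match it → eliminate
Only (A) is consistent with the DFA.
(A) ((0|1)(0|1))*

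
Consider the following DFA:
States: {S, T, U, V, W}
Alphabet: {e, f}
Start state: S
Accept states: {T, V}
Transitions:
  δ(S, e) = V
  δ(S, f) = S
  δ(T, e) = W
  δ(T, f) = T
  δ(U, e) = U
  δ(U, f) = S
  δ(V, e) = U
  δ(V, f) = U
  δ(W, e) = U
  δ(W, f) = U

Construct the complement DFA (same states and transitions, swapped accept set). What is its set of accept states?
Complement accept states = All states \ Original accept states
= {S, T, U, V, W} \ {T, V}
{S, U, W}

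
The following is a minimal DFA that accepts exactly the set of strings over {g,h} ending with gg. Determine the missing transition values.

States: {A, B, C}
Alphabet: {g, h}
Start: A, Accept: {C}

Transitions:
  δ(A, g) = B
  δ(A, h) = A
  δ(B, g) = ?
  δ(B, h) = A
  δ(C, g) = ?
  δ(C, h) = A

From the language and accept set, identify what each state tracks — A: last symbol not g; B: one trailing g; C: two trailing g's.
Each missing δ(q, a) is the state matching the new tracked value after reading a.
δ(B, g) = C; δ(C, g) = C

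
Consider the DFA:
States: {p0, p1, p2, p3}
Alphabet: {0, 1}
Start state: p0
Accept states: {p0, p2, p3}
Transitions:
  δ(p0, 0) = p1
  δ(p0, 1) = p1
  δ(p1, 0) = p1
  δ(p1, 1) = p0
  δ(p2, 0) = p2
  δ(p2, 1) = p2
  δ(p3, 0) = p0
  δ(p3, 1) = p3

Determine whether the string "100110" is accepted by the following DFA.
Processing string "100110":
  p0 --1--> p1
  p1 --0--> p1
  p1 --0--> p1
  p1 --1--> p0
  p0 --1--> p1
  p1 --0--> p1
Final state: p1
Accept states: {p0, p2, p3}
No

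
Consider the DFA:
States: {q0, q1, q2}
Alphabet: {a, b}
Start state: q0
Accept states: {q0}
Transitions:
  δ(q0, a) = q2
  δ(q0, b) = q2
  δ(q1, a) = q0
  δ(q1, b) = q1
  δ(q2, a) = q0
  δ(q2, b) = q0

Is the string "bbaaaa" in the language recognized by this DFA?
Processing string "bbaaaa":
  q0 --b--> q2
  q2 --b--> q0
  q0 --a--> q2
  q2 --a--> q0
  q0 --a--> q2
  q2 --a--> q0
Final state: q0
Accept states: {q0}
Yes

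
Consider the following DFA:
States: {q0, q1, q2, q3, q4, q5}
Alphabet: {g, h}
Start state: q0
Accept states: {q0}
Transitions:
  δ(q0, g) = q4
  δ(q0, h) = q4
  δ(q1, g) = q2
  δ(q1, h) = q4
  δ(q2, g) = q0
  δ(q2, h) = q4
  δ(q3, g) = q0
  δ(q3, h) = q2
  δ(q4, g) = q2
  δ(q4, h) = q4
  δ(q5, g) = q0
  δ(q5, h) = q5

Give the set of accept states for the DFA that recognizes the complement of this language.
Complement accept states = All states \ Original accept states
= {q0, q1, q2, q3, q4, q5} \ {q0}
{q1, q2, q3, q4, q5}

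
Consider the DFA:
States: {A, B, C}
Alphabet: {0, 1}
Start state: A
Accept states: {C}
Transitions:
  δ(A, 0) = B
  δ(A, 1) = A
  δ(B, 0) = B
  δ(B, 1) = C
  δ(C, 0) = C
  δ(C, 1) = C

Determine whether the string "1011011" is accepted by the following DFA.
Processing string "1011011":
  A --1--> A
  A --0--> B
  B --1--> C
  C --1--> C
  C --0--> C
  C --1--> C
  C --1--> C
Final state: C
Accept states: {C}
Yes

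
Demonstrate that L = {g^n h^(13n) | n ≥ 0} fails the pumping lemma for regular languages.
Assume L is regular with pumping length p. Idea: pumping the g-block breaks the 1:13 ratio.
Choose s = g^p h^(13p) (length 14p ≥ p). By the pumping lemma, s = xyz with |xy| ≤ p, |y| > 0, so y = g^k with k ≥ 1. Then xy²z = g^(p+k) h^(13p). For this to be in L we would need 13p = 13(p+k), i.e. 13k = 0, contradicting k ≥ 1. So xy²z ∉ L.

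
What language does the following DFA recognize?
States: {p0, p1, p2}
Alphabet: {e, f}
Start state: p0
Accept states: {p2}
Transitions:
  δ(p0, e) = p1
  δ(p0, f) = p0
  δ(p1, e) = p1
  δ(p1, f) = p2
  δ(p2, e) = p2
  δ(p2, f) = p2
Testing a few strings:
  'ffee' → reject
  'ffe' → reject
  'ef' → accept
  'e' → reject
State roles: p0=no e seen yet; p1=seen a e, waiting for f; p2=substring ef seen
All strings over {e,f} containing the substring ef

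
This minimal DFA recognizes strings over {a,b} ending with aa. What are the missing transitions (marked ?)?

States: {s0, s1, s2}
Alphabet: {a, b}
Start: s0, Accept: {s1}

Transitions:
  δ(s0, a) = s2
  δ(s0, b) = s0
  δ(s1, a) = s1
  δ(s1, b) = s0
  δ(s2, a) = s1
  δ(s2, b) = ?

From the language and accept set, identify what each state tracks — s0: last symbol not a; s1: two trailing a's; s2: one trailing a.
Each missing δ(q, a) is the state matching the new tracked value after reading a.
δ(s2, b) = s0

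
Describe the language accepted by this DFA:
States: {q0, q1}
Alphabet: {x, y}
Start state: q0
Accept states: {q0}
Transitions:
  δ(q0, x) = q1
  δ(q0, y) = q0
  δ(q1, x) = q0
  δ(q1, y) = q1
Testing a few strings:
  'x' → reject
  'yx' → reject
  'y' → accept
  'xy' → reject
State roles: q0=even number of x's so far; q1=odd number of x's so far
All strings over {x,y} with an even number of x's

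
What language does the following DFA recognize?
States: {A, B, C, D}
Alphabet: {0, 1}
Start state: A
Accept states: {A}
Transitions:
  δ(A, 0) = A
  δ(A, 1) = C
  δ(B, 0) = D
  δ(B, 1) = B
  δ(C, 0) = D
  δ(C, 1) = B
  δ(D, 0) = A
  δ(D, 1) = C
Testing a few strings:
  '010' → reject
  '1100' → accept
  '01' → reject
  '0011' → reject
State roles: A=value ≡ 0 (mod 4); B=value ≡ 3 (mod 4); C=value ≡ 1 (mod 4); D=value ≡ 2 (mod 4)
All binary strings representing a multiple of 4 (read in base 2; leading zeros allowed and ε counts as 0)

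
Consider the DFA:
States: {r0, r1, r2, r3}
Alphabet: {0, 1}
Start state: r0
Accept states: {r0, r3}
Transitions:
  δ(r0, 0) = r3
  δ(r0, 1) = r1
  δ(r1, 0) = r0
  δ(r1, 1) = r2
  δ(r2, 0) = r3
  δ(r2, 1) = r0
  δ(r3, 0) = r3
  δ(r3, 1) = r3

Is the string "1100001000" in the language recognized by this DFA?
Processing string "1100001000":
  r0 --1--> r1
  r1 --1--> r2
  r2 --0--> r3
  r3 --0--> r3
  r3 --0--> r3
  r3 --0--> r3
  r3 --1--> r3
  r3 --0--> r3
  r3 --0--> r3
  r3 --0--> r3
Final state: r3
Accept states: {r0, r3}
Yes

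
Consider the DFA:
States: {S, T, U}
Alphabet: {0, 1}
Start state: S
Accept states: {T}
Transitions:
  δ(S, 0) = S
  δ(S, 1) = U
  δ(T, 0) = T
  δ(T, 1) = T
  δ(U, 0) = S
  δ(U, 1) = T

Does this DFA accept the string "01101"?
Processing string "01101":
  S --0--> S
  S --1--> U
  U --1--> T
  T --0--> T
  T --1--> T
Final state: T
Accept states: {T}
Yes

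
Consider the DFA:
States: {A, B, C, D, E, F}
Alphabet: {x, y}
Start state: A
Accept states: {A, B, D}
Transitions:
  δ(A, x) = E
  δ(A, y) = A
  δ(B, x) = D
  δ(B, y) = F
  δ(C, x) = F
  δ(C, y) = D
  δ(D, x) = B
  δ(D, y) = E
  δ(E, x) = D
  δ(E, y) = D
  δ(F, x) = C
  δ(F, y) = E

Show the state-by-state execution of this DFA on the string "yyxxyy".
read 'y': A → A
  read 'y': A → A
  read 'x': A → E
  read 'x': E → D
  read 'y': D → E
  read 'y': E → D
A -> A -> A -> E -> D -> E -> D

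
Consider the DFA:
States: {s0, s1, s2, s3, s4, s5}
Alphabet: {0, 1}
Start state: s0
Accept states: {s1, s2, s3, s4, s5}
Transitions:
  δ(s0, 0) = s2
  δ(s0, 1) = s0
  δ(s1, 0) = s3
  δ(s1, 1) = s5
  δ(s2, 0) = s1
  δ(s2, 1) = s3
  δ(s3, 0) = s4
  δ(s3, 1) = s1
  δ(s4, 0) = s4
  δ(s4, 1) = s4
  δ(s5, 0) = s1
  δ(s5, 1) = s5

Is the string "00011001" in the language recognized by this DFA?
Processing string "00011001":
  s0 --0--> s2
  s2 --0--> s1
  s1 --0--> s3
  s3 --1--> s1
  s1 --1--> s5
  s5 --0--> s1
  s1 --0--> s3
  s3 --1--> s1
Final state: s1
Accept states: {s1, s2, s3, s4, s5}
Yes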